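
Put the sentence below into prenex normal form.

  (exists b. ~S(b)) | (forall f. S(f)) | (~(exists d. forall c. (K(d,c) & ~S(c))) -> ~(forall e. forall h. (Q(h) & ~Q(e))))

Eliminate → and ↔ using ¬ and ∨.
  (exists b. ~S(b)) | (forall f. S(f)) | ~~(exists d. forall c. (K(d,c) & ~S(c))) | ~(forall e. forall h. (Q(h) & ~Q(e)))
Move each ¬ inward, flipping quantifiers it crosses:
  (exists b. ~S(b)) | (forall f. S(f)) | (exists d. forall c. (K(d,c) & ~S(c))) | (exists e. exists h. (~Q(h) | Q(e)))
All bound variables are already distinct, so no renaming is needed.
Finally move all quantifiers to the prefix:
  exists b. forall f. exists d. forall c. exists e. exists h. (~S(b) | S(f) | K(d,c) & ~S(c) | ~Q(h) | Q(e))

exists b. forall f. exists d. forall c. exists e. exists h. (~S(b) | S(f) | K(d,c) & ~S(c) | ~Q(h) | Q(e))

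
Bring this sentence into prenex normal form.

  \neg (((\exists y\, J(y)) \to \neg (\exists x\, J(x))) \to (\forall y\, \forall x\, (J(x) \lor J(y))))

Eliminate → and ↔ using ¬ and ∨.
  \neg (\neg (\neg (\exists y\, J(y)) \lor \neg (\exists x\, J(x))) \lor (\forall y\, \forall x\, (J(x) \lor J(y))))
Drive negations inward (¬∀x A ≡ ∃x ¬A, ¬∃x A ≡ ∀x ¬A, De Morgan for ∧/∨):
  ((\forall y\, \neg J(y)) \lor (\forall x\, \neg J(x))) \land (\exists y\, \exists x\, (\neg J(x) \land \neg J(y)))
Give each quantifier a distinct variable: y↦c, x↦q.
  ((\forall y\, \neg J(y)) \lor (\forall x\, \neg J(x))) \land (\exists c\, \exists q\, (\neg J(q) \land \neg J(c)))
Extract every quantifier outward, since the variables are now distinct and don't occur free across branches:
  \forall y\, \forall x\, \exists c\, \exists q\, ((\neg J(y) \lor \neg J(x)) \land \neg J(q) \land \neg J(c))

\forall y\, \forall x\, \exists c\, \exists q\, ((\neg J(y) \lor \neg J(x)) \land \neg J(q) \land \neg J(c))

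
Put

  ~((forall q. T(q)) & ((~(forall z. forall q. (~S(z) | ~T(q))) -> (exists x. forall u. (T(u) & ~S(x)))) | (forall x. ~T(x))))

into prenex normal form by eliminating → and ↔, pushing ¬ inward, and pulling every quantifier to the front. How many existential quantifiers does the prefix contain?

First replace A → B with ¬A ∨ B.
  ~((forall q. T(q)) & (~~(forall z. forall q. (~S(z) | ~T(q))) | (exists x. forall u. (T(u) & ~S(x))) | (forall x. ~T(x))))
Drive negations inward (¬∀x A ≡ ∃x ¬A, ¬∃x A ≡ ∀x ¬A, De Morgan for ∧/∨):
  (exists q. ~T(q)) | (exists z. exists q. (S(z) & T(q))) & (forall x. exists u. (~T(u) | S(x))) & (exists x. T(x))
Rename bound variables to avoid capture: q↦v1, x↦y.
  (exists q. ~T(q)) | (exists z. exists v1. (S(z) & T(v1))) & (forall x. exists u. (~T(u) | S(x))) & (exists y. T(y))
Finally move all quantifiers to the prefix:
  exists q. exists z. exists v1. forall x. exists u. exists y. (~T(q) | S(z) & T(v1) & (~T(u) | S(x)) & T(y))
The prefix is exists q exists z exists v1 forall x exists u exists y: 1 universal, 5 existential.

5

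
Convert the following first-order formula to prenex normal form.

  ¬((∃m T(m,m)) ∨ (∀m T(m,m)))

∀m ∃x (¬T(m,m) ∧ ¬T(x,x))

Drive negations inward (¬∀x A ≡ ∃x ¬A, ¬∃x A ≡ ∀x ¬A, De Morgan for ∧/∨):
  (∀m ¬T(m,m)) ∧ (∃m ¬T(m,m))
Give each quantifier a distinct variable: m↦x.
  (∀m ¬T(m,m)) ∧ (∃x ¬T(x,x))
Pull the quantifiers to the front (each side's bound variable is not free in the other side):
  ∀m ∃x (¬T(m,m) ∧ ¬T(x,x))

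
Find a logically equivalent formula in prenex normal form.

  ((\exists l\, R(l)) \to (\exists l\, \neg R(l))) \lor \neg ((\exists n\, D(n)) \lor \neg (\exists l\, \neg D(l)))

\forall l\, \exists p\, \forall n\, \exists w\, (\neg R(l) \lor \neg R(p) \lor \neg D(n) \land \neg D(w))

Eliminate → and ↔ using ¬ and ∨.
  \neg (\exists l\, R(l)) \lor (\exists l\, \neg R(l)) \lor \neg ((\exists n\, D(n)) \lor \neg (\exists l\, \neg D(l)))
Drive negations inward (¬∀x A ≡ ∃x ¬A, ¬∃x A ≡ ∀x ¬A, De Morgan for ∧/∨):
  (\forall l\, \neg R(l)) \lor (\exists l\, \neg R(l)) \lor (\forall n\, \neg D(n)) \land (\exists l\, \neg D(l))
Give each quantifier a distinct variable: l↦p, l↦w.
  (\forall l\, \neg R(l)) \lor (\exists p\, \neg R(p)) \lor (\forall n\, \neg D(n)) \land (\exists w\, \neg D(w))
Pull the quantifiers to the front (each side's bound variable is not free in the other side):
  \forall l\, \exists p\, \forall n\, \exists w\, (\neg R(l) \lor \neg R(p) \lor \neg D(n) \land \neg D(w))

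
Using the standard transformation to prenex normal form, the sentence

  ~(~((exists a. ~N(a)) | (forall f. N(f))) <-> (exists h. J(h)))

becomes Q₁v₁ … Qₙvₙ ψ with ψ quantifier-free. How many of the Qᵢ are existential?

3

Eliminate → and ↔ using ¬ and ∨; A ↔ B as (¬A ∨ B) ∧ (¬B ∨ A).
  ~((~~((exists a. ~N(a)) | (forall f. N(f))) | (exists h. J(h))) & (~(exists h. J(h)) | ~((exists a. ~N(a)) | (forall f. N(f)))))
Push ¬ through the quantifiers and connectives to reach negation normal form:
  (forall a. N(a)) & (exists f. ~N(f)) & (forall h. ~J(h)) | (exists h. J(h)) & ((exists a. ~N(a)) | (forall f. N(f)))
Standardize variables apart so no two quantifiers bind the same name: h↦r, a↦w, f↦b.
  (forall a. N(a)) & (exists f. ~N(f)) & (forall h. ~J(h)) | (exists r. J(r)) & ((exists w. ~N(w)) | (forall b. N(b)))
Pull the quantifiers to the front (each side's bound variable is not free in the other side):
  forall a. exists f. forall h. exists r. exists w. forall b. (N(a) & ~N(f) & ~J(h) | J(r) & (~N(w) | N(b)))
The prefix is forall a exists f forall h exists r exists w forall b: 3 universal, 3 existential.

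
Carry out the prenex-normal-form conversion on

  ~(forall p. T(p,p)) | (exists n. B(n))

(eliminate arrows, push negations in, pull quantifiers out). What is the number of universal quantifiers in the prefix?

0

Push ¬ through the quantifiers and connectives to reach negation normal form:
  (exists p. ~T(p,p)) | (exists n. B(n))
All bound variables are already distinct, so no renaming is needed.
Pull the quantifiers to the front (each side's bound variable is not free in the other side):
  exists p. exists n. (~T(p,p) | B(n))
The prefix is exists p exists n: 0 universal, 2 existential.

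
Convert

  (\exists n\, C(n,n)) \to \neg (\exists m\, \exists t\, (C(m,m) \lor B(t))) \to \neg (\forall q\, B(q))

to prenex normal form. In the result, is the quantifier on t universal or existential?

Rewrite implications/biconditionals: A → B as ¬A ∨ B.
  \neg (\exists n\, C(n,n)) \lor \neg \neg (\exists m\, \exists t\, (C(m,m) \lor B(t))) \lor \neg (\forall q\, B(q))
Push ¬ through the quantifiers and connectives to reach negation normal form:
  (\forall n\, \neg C(n,n)) \lor (\exists m\, \exists t\, (C(m,m) \lor B(t))) \lor (\exists q\, \neg B(q))
All bound variables are already distinct, so no renaming is needed.
Finally move all quantifiers to the prefix:
  \forall n\, \exists m\, \exists t\, \exists q\, (\neg C(n,n) \lor C(m,m) \lor B(t) \lor \neg B(q))
The quantifier \exists t sits under an even number of negations (counting the antecedent side of each →), so it remains existential.

existential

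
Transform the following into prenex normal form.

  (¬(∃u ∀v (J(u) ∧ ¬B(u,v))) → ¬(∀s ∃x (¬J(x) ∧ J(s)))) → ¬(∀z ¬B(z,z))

Rewrite implications/biconditionals: A → B as ¬A ∨ B.
  ¬(¬¬(∃u ∀v (J(u) ∧ ¬B(u,v))) ∨ ¬(∀s ∃x (¬J(x) ∧ J(s)))) ∨ ¬(∀z ¬B(z,z))
Push ¬ through the quantifiers and connectives to reach negation normal form:
  (∀u ∃v (¬J(u) ∨ B(u,v))) ∧ (∀s ∃x (¬J(x) ∧ J(s))) ∨ (∃z B(z,z))
Finally move all quantifiers to the prefix:
  ∀u ∃v ∀s ∃x ∃z ((¬J(u) ∨ B(u,v)) ∧ ¬J(x) ∧ J(s) ∨ B(z,z))

∀u ∃v ∀s ∃x ∃z ((¬J(u) ∨ B(u,v)) ∧ ¬J(x) ∧ J(s) ∨ B(z,z))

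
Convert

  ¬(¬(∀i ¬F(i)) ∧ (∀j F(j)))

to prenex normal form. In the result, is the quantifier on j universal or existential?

Push ¬ through the quantifiers and connectives to reach negation normal form:
  (∀i ¬F(i)) ∨ (∃j ¬F(j))
All bound variables are already distinct, so no renaming is needed.
Finally move all quantifiers to the prefix:
  ∀i ∃j (¬F(i) ∨ ¬F(j))
The quantifier ∀j sits under an odd number of negations, so it flips to ∃j.

existential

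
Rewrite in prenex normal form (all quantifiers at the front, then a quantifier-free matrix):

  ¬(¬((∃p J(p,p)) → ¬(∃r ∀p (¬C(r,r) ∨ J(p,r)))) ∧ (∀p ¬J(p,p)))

∀p ∀r ∃q ∃y (¬J(p,p) ∨ C(r,r) ∧ ¬J(q,r) ∨ J(y,y))

Eliminate → and ↔ using ¬ and ∨.
  ¬(¬(¬(∃p J(p,p)) ∨ ¬(∃r ∀p (¬C(r,r) ∨ J(p,r)))) ∧ (∀p ¬J(p,p)))
Move each ¬ inward, flipping quantifiers it crosses:
  (∀p ¬J(p,p)) ∨ (∀r ∃p (C(r,r) ∧ ¬J(p,r))) ∨ (∃p J(p,p))
Give each quantifier a distinct variable: p↦q, p↦y.
  (∀p ¬J(p,p)) ∨ (∀r ∃q (C(r,r) ∧ ¬J(q,r))) ∨ (∃y J(y,y))
Pull the quantifiers to the front (each side's bound variable is not free in the other side):
  ∀p ∀r ∃q ∃y (¬J(p,p) ∨ C(r,r) ∧ ¬J(q,r) ∨ J(y,y))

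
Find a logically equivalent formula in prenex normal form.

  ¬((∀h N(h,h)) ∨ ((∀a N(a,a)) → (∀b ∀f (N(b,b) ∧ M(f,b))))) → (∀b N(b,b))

∀h ∃a ∀b ∀f ∀z1 (N(h,h) ∨ ¬N(a,a) ∨ N(b,b) ∧ M(f,b) ∨ N(z1,z1))

First replace A → B with ¬A ∨ B.
  ¬¬((∀h N(h,h)) ∨ ¬(∀a N(a,a)) ∨ (∀b ∀f (N(b,b) ∧ M(f,b)))) ∨ (∀b N(b,b))
Push ¬ through the quantifiers and connectives to reach negation normal form:
  (∀h N(h,h)) ∨ (∃a ¬N(a,a)) ∨ (∀b ∀f (N(b,b) ∧ M(f,b))) ∨ (∀b N(b,b))
Standardize variables apart so no two quantifiers bind the same name: b↦z1.
  (∀h N(h,h)) ∨ (∃a ¬N(a,a)) ∨ (∀b ∀f (N(b,b) ∧ M(f,b))) ∨ (∀z1 N(z1,z1))
Finally move all quantifiers to the prefix:
  ∀h ∃a ∀b ∀f ∀z1 (N(h,h) ∨ ¬N(a,a) ∨ N(b,b) ∧ M(f,b) ∨ N(z1,z1))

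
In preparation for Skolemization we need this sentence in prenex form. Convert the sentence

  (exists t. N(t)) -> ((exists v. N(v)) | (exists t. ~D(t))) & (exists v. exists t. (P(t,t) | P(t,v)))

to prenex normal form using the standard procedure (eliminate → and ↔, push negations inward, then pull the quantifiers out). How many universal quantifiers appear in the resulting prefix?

Eliminate → and ↔ using ¬ and ∨.
  ~(exists t. N(t)) | ((exists v. N(v)) | (exists t. ~D(t))) & (exists v. exists t. (P(t,t) | P(t,v)))
Push ¬ through the quantifiers and connectives to reach negation normal form:
  (forall t. ~N(t)) | ((exists v. N(v)) | (exists t. ~D(t))) & (exists v. exists t. (P(t,t) | P(t,v)))
Rename bound variables to avoid capture: t↦u1, v↦y, t↦z.
  (forall t. ~N(t)) | ((exists v. N(v)) | (exists u1. ~D(u1))) & (exists y. exists z. (P(z,z) | P(z,y)))
Extract every quantifier outward, since the variables are now distinct and don't occur free across branches:
  forall t. exists v. exists u1. exists y. exists z. (~N(t) | (N(v) | ~D(u1)) & (P(z,z) | P(z,y)))
The prefix is forall t exists v exists u1 exists y exists z: 1 universal, 4 existential.

1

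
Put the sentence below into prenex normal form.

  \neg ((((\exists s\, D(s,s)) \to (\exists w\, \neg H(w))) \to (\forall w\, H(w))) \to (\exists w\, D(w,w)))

First replace A → B with ¬A ∨ B.
  \neg (\neg (\neg (\neg (\exists s\, D(s,s)) \lor (\exists w\, \neg H(w))) \lor (\forall w\, H(w))) \lor (\exists w\, D(w,w)))
Push ¬ through the quantifiers and connectives to reach negation normal form:
  ((\exists s\, D(s,s)) \land (\forall w\, H(w)) \lor (\forall w\, H(w))) \land (\forall w\, \neg D(w,w))
Standardize variables apart so no two quantifiers bind the same name: w↦v, w↦t.
  ((\exists s\, D(s,s)) \land (\forall w\, H(w)) \lor (\forall v\, H(v))) \land (\forall t\, \neg D(t,t))
Pull the quantifiers to the front (each side's bound variable is not free in the other side):
  \exists s\, \forall w\, \forall v\, \forall t\, ((D(s,s) \land H(w) \lor H(v)) \land \neg D(t,t))

\exists s\, \forall w\, \forall v\, \forall t\, ((D(s,s) \land H(w) \lor H(v)) \land \neg D(t,t))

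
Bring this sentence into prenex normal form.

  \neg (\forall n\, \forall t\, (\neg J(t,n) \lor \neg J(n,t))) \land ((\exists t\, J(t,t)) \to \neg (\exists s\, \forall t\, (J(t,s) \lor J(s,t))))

Rewrite implications/biconditionals: A → B as ¬A ∨ B.
  \neg (\forall n\, \forall t\, (\neg J(t,n) \lor \neg J(n,t))) \land (\neg (\exists t\, J(t,t)) \lor \neg (\exists s\, \forall t\, (J(t,s) \lor J(s,t))))
Drive negations inward (¬∀x A ≡ ∃x ¬A, ¬∃x A ≡ ∀x ¬A, De Morgan for ∧/∨):
  (\exists n\, \exists t\, (J(t,n) \land J(n,t))) \land ((\forall t\, \neg J(t,t)) \lor (\forall s\, \exists t\, (\neg J(t,s) \land \neg J(s,t))))
Rename bound variables to avoid capture: t↦v, t↦u1.
  (\exists n\, \exists t\, (J(t,n) \land J(n,t))) \land ((\forall v\, \neg J(v,v)) \lor (\forall s\, \exists u1\, (\neg J(u1,s) \land \neg J(s,u1))))
Finally move all quantifiers to the prefix:
  \exists n\, \exists t\, \forall v\, \forall s\, \exists u1\, (J(t,n) \land J(n,t) \land (\neg J(v,v) \lor \neg J(u1,s) \land \neg J(s,u1)))

\exists n\, \exists t\, \forall v\, \forall s\, \exists u1\, (J(t,n) \land J(n,t) \land (\neg J(v,v) \lor \neg J(u1,s) \land \neg J(s,u1)))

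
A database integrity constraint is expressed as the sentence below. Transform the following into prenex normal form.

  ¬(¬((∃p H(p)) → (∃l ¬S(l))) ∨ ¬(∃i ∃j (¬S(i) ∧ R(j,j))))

∀p ∃l ∃i ∃j ((¬H(p) ∨ ¬S(l)) ∧ ¬S(i) ∧ R(j,j))

Eliminate → and ↔ using ¬ and ∨.
  ¬(¬(¬(∃p H(p)) ∨ (∃l ¬S(l))) ∨ ¬(∃i ∃j (¬S(i) ∧ R(j,j))))
Move each ¬ inward, flipping quantifiers it crosses:
  ((∀p ¬H(p)) ∨ (∃l ¬S(l))) ∧ (∃i ∃j (¬S(i) ∧ R(j,j)))
All bound variables are already distinct, so no renaming is needed.
Pull the quantifiers to the front (each side's bound variable is not free in the other side):
  ∀p ∃l ∃i ∃j ((¬H(p) ∨ ¬S(l)) ∧ ¬S(i) ∧ R(j,j))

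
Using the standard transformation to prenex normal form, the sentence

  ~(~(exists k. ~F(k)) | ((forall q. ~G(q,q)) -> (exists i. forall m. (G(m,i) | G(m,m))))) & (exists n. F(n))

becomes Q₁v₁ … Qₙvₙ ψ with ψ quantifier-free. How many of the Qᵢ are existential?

3

First replace A → B with ¬A ∨ B.
  ~(~(exists k. ~F(k)) | ~(forall q. ~G(q,q)) | (exists i. forall m. (G(m,i) | G(m,m)))) & (exists n. F(n))
Move each ¬ inward, flipping quantifiers it crosses:
  (exists k. ~F(k)) & (forall q. ~G(q,q)) & (forall i. exists m. (~G(m,i) & ~G(m,m))) & (exists n. F(n))
Extract every quantifier outward, since the variables are now distinct and don't occur free across branches:
  exists k. forall q. forall i. exists m. exists n. (~F(k) & ~G(q,q) & ~G(m,i) & ~G(m,m) & F(n))
The prefix is exists k forall q forall i exists m exists n: 2 universal, 3 existential.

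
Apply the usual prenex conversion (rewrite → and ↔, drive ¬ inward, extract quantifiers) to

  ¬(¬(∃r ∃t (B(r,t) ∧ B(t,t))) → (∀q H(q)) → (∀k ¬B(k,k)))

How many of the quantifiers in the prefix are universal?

3

First replace A → B with ¬A ∨ B.
  ¬(¬¬(∃r ∃t (B(r,t) ∧ B(t,t))) ∨ ¬(∀q H(q)) ∨ (∀k ¬B(k,k)))
Push ¬ through the quantifiers and connectives to reach negation normal form:
  (∀r ∀t (¬B(r,t) ∨ ¬B(t,t))) ∧ (∀q H(q)) ∧ (∃k B(k,k))
All bound variables are already distinct, so no renaming is needed.
Pull the quantifiers to the front (each side's bound variable is not free in the other side):
  ∀r ∀t ∀q ∃k ((¬B(r,t) ∨ ¬B(t,t)) ∧ H(q) ∧ B(k,k))
The prefix is ∀r ∀t ∀q ∃k: 3 universal, 1 existential.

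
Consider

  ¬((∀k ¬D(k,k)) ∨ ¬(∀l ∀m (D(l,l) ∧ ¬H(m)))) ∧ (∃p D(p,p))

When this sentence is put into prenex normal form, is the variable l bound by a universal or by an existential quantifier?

universal

Drive negations inward (¬∀x A ≡ ∃x ¬A, ¬∃x A ≡ ∀x ¬A, De Morgan for ∧/∨):
  (∃k D(k,k)) ∧ (∀l ∀m (D(l,l) ∧ ¬H(m))) ∧ (∃p D(p,p))
All bound variables are already distinct, so no renaming is needed.
Finally move all quantifiers to the prefix:
  ∃k ∀l ∀m ∃p (D(k,k) ∧ D(l,l) ∧ ¬H(m) ∧ D(p,p))
The quantifier ∀l sits under an even number of negations, so it remains universal.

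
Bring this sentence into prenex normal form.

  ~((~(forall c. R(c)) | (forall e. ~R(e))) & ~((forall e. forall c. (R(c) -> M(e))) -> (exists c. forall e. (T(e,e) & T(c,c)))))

forall c. exists e. exists z1. exists t. exists y1. forall a. (R(c) & R(e) | R(t) & ~M(z1) | T(a,a) & T(y1,y1))

Rewrite implications/biconditionals: A → B as ¬A ∨ B.
  ~((~(forall c. R(c)) | (forall e. ~R(e))) & ~(~(forall e. forall c. (~R(c) | M(e))) | (exists c. forall e. (T(e,e) & T(c,c)))))
Move each ¬ inward, flipping quantifiers it crosses:
  (forall c. R(c)) & (exists e. R(e)) | (exists e. exists c. (R(c) & ~M(e))) | (exists c. forall e. (T(e,e) & T(c,c)))
Standardize variables apart so no two quantifiers bind the same name: e↦z1, c↦t, c↦y1, e↦a.
  (forall c. R(c)) & (exists e. R(e)) | (exists z1. exists t. (R(t) & ~M(z1))) | (exists y1. forall a. (T(a,a) & T(y1,y1)))
Finally move all quantifiers to the prefix:
  forall c. exists e. exists z1. exists t. exists y1. forall a. (R(c) & R(e) | R(t) & ~M(z1) | T(a,a) & T(y1,y1))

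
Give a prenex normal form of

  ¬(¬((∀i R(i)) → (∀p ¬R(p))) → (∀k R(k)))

Rewrite implications/biconditionals: A → B as ¬A ∨ B.
  ¬(¬¬(¬(∀i R(i)) ∨ (∀p ¬R(p))) ∨ (∀k R(k)))
Push ¬ through the quantifiers and connectives to reach negation normal form:
  (∀i R(i)) ∧ (∃p R(p)) ∧ (∃k ¬R(k))
All bound variables are already distinct, so no renaming is needed.
Extract every quantifier outward, since the variables are now distinct and don't occur free across branches:
  ∀i ∃p ∃k (R(i) ∧ R(p) ∧ ¬R(k))

∀i ∃p ∃k (R(i) ∧ R(p) ∧ ¬R(k))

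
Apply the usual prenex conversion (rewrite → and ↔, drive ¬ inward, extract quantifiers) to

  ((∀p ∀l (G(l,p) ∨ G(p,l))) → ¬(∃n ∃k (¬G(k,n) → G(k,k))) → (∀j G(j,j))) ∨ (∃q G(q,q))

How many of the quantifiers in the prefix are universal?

Rewrite implications/biconditionals: A → B as ¬A ∨ B.
  ¬(∀p ∀l (G(l,p) ∨ G(p,l))) ∨ ¬¬(∃n ∃k (¬¬G(k,n) ∨ G(k,k))) ∨ (∀j G(j,j)) ∨ (∃q G(q,q))
Drive negations inward (¬∀x A ≡ ∃x ¬A, ¬∃x A ≡ ∀x ¬A, De Morgan for ∧/∨):
  (∃p ∃l (¬G(l,p) ∧ ¬G(p,l))) ∨ (∃n ∃k (G(k,n) ∨ G(k,k))) ∨ (∀j G(j,j)) ∨ (∃q G(q,q))
Pull the quantifiers to the front (each side's bound variable is not free in the other side):
  ∃p ∃l ∃n ∃k ∀j ∃q (¬G(l,p) ∧ ¬G(p,l) ∨ G(k,n) ∨ G(k,k) ∨ G(j,j) ∨ G(q,q))
The prefix is ∃p ∃l ∃n ∃k ∀j ∃q: 1 universal, 5 existential.

1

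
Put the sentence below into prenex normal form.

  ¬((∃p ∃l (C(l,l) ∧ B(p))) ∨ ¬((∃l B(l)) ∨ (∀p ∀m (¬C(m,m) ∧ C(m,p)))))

∀p ∀l ∃b ∀u1 ∀m ((¬C(l,l) ∨ ¬B(p)) ∧ (B(b) ∨ ¬C(m,m) ∧ C(m,u1)))

Move each ¬ inward, flipping quantifiers it crosses:
  (∀p ∀l (¬C(l,l) ∨ ¬B(p))) ∧ ((∃l B(l)) ∨ (∀p ∀m (¬C(m,m) ∧ C(m,p))))
Standardize variables apart so no two quantifiers bind the same name: l↦b, p↦u1.
  (∀p ∀l (¬C(l,l) ∨ ¬B(p))) ∧ ((∃b B(b)) ∨ (∀u1 ∀m (¬C(m,m) ∧ C(m,u1))))
Extract every quantifier outward, since the variables are now distinct and don't occur free across branches:
  ∀p ∀l ∃b ∀u1 ∀m ((¬C(l,l) ∨ ¬B(p)) ∧ (B(b) ∨ ¬C(m,m) ∧ C(m,u1)))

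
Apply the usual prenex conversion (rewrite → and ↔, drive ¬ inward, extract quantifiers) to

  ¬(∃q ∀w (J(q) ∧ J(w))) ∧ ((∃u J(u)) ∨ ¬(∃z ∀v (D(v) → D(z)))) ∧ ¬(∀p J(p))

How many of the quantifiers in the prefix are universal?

2

Rewrite implications/biconditionals: A → B as ¬A ∨ B.
  ¬(∃q ∀w (J(q) ∧ J(w))) ∧ ((∃u J(u)) ∨ ¬(∃z ∀v (¬D(v) ∨ D(z)))) ∧ ¬(∀p J(p))
Drive negations inward (¬∀x A ≡ ∃x ¬A, ¬∃x A ≡ ∀x ¬A, De Morgan for ∧/∨):
  (∀q ∃w (¬J(q) ∨ ¬J(w))) ∧ ((∃u J(u)) ∨ (∀z ∃v (D(v) ∧ ¬D(z)))) ∧ (∃p ¬J(p))
All bound variables are already distinct, so no renaming is needed.
Pull the quantifiers to the front (each side's bound variable is not free in the other side):
  ∀q ∃w ∃u ∀z ∃v ∃p ((¬J(q) ∨ ¬J(w)) ∧ (J(u) ∨ D(v) ∧ ¬D(z)) ∧ ¬J(p))
The prefix is ∀q ∃w ∃u ∀z ∃v ∃p: 2 universal, 4 existential.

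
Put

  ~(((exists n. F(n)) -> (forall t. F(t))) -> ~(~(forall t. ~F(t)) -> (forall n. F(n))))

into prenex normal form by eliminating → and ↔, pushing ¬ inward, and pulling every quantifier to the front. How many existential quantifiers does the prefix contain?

Rewrite implications/biconditionals: A → B as ¬A ∨ B.
  ~(~(~(exists n. F(n)) | (forall t. F(t))) | ~(~~(forall t. ~F(t)) | (forall n. F(n))))
Move each ¬ inward, flipping quantifiers it crosses:
  ((forall n. ~F(n)) | (forall t. F(t))) & ((forall t. ~F(t)) | (forall n. F(n)))
Give each quantifier a distinct variable: t↦x1, n↦p.
  ((forall n. ~F(n)) | (forall t. F(t))) & ((forall x1. ~F(x1)) | (forall p. F(p)))
Finally move all quantifiers to the prefix:
  forall n. forall t. forall x1. forall p. ((~F(n) | F(t)) & (~F(x1) | F(p)))
The prefix is forall n forall t forall x1 forall p: 4 universal, 0 existential.

0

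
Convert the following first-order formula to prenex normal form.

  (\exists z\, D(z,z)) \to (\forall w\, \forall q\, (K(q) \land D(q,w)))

Eliminate → and ↔ using ¬ and ∨.
  \neg (\exists z\, D(z,z)) \lor (\forall w\, \forall q\, (K(q) \land D(q,w)))
Drive negations inward (¬∀x A ≡ ∃x ¬A, ¬∃x A ≡ ∀x ¬A, De Morgan for ∧/∨):
  (\forall z\, \neg D(z,z)) \lor (\forall w\, \forall q\, (K(q) \land D(q,w)))
All bound variables are already distinct, so no renaming is needed.
Pull the quantifiers to the front (each side's bound variable is not free in the other side):
  \forall z\, \forall w\, \forall q\, (\neg D(z,z) \lor K(q) \land D(q,w))

\forall z\, \forall w\, \forall q\, (\neg D(z,z) \lor K(q) \land D(q,w))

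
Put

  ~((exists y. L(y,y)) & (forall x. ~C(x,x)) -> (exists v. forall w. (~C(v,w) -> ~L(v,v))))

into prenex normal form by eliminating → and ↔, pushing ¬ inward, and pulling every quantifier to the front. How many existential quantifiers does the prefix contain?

Rewrite implications/biconditionals: A → B as ¬A ∨ B.
  ~(~((exists y. L(y,y)) & (forall x. ~C(x,x))) | (exists v. forall w. (~~C(v,w) | ~L(v,v))))
Move each ¬ inward, flipping quantifiers it crosses:
  (exists y. L(y,y)) & (forall x. ~C(x,x)) & (forall v. exists w. (~C(v,w) & L(v,v)))
Finally move all quantifiers to the prefix:
  exists y. forall x. forall v. exists w. (L(y,y) & ~C(x,x) & ~C(v,w) & L(v,v))
The prefix is exists y forall x forall v exists w: 2 universal, 2 existential.

2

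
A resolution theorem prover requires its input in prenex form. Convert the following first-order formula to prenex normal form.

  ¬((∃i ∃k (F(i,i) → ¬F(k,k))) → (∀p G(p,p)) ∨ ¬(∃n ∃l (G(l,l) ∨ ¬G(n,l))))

Rewrite implications/biconditionals: A → B as ¬A ∨ B.
  ¬(¬(∃i ∃k (¬F(i,i) ∨ ¬F(k,k))) ∨ (∀p G(p,p)) ∨ ¬(∃n ∃l (G(l,l) ∨ ¬G(n,l))))
Drive negations inward (¬∀x A ≡ ∃x ¬A, ¬∃x A ≡ ∀x ¬A, De Morgan for ∧/∨):
  (∃i ∃k (¬F(i,i) ∨ ¬F(k,k))) ∧ (∃p ¬G(p,p)) ∧ (∃n ∃l (G(l,l) ∨ ¬G(n,l)))
All bound variables are already distinct, so no renaming is needed.
Finally move all quantifiers to the prefix:
  ∃i ∃k ∃p ∃n ∃l ((¬F(i,i) ∨ ¬F(k,k)) ∧ ¬G(p,p) ∧ (G(l,l) ∨ ¬G(n,l)))

∃i ∃k ∃p ∃n ∃l ((¬F(i,i) ∨ ¬F(k,k)) ∧ ¬G(p,p) ∧ (G(l,l) ∨ ¬G(n,l)))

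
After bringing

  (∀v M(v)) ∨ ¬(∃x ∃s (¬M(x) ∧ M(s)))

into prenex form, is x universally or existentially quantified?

universal

Drive negations inward (¬∀x A ≡ ∃x ¬A, ¬∃x A ≡ ∀x ¬A, De Morgan for ∧/∨):
  (∀v M(v)) ∨ (∀x ∀s (M(x) ∨ ¬M(s)))
Pull the quantifiers to the front (each side's bound variable is not free in the other side):
  ∀v ∀x ∀s (M(v) ∨ M(x) ∨ ¬M(s))
The quantifier ∃x sits under an odd number of negations, so it flips to ∀x.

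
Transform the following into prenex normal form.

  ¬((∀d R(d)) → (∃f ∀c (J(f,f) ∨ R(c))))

∀d ∀f ∃c (R(d) ∧ ¬J(f,f) ∧ ¬R(c))

First replace A → B with ¬A ∨ B.
  ¬(¬(∀d R(d)) ∨ (∃f ∀c (J(f,f) ∨ R(c))))
Move each ¬ inward, flipping quantifiers it crosses:
  (∀d R(d)) ∧ (∀f ∃c (¬J(f,f) ∧ ¬R(c)))
All bound variables are already distinct, so no renaming is needed.
Pull the quantifiers to the front (each side's bound variable is not free in the other side):
  ∀d ∀f ∃c (R(d) ∧ ¬J(f,f) ∧ ¬R(c))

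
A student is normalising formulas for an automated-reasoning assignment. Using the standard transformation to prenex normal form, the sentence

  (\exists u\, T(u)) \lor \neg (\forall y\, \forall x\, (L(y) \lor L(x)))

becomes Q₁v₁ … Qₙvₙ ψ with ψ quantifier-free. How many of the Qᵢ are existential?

3

Drive negations inward (¬∀x A ≡ ∃x ¬A, ¬∃x A ≡ ∀x ¬A, De Morgan for ∧/∨):
  (\exists u\, T(u)) \lor (\exists y\, \exists x\, (\neg L(y) \land \neg L(x)))
All bound variables are already distinct, so no renaming is needed.
Finally move all quantifiers to the prefix:
  \exists u\, \exists y\, \exists x\, (T(u) \lor \neg L(y) \land \neg L(x))
The prefix is \exists u \exists y \exists x: 0 universal, 3 existential.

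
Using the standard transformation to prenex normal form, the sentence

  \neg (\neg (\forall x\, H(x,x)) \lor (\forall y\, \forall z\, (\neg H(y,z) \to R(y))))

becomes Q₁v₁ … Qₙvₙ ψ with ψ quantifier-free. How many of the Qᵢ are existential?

Rewrite implications/biconditionals: A → B as ¬A ∨ B.
  \neg (\neg (\forall x\, H(x,x)) \lor (\forall y\, \forall z\, (\neg \neg H(y,z) \lor R(y))))
Drive negations inward (¬∀x A ≡ ∃x ¬A, ¬∃x A ≡ ∀x ¬A, De Morgan for ∧/∨):
  (\forall x\, H(x,x)) \land (\exists y\, \exists z\, (\neg H(y,z) \land \neg R(y)))
All bound variables are already distinct, so no renaming is needed.
Pull the quantifiers to the front (each side's bound variable is not free in the other side):
  \forall x\, \exists y\, \exists z\, (H(x,x) \land \neg H(y,z) \land \neg R(y))
The prefix is \forall x \exists y \exists z: 1 universal, 2 existential.

2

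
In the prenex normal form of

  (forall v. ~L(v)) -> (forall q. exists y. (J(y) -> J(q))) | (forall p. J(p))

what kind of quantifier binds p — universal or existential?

First replace A → B with ¬A ∨ B.
  ~(forall v. ~L(v)) | (forall q. exists y. (~J(y) | J(q))) | (forall p. J(p))
Drive negations inward (¬∀x A ≡ ∃x ¬A, ¬∃x A ≡ ∀x ¬A, De Morgan for ∧/∨):
  (exists v. L(v)) | (forall q. exists y. (~J(y) | J(q))) | (forall p. J(p))
Pull the quantifiers to the front (each side's bound variable is not free in the other side):
  exists v. forall q. exists y. forall p. (L(v) | ~J(y) | J(q) | J(p))
The quantifier forall p sits under an even number of negations (counting the antecedent side of each →), so it remains universal.

universal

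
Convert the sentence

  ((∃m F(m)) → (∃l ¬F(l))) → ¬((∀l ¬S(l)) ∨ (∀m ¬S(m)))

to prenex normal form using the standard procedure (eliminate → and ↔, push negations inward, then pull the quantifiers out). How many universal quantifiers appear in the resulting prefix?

1

Eliminate → and ↔ using ¬ and ∨.
  ¬(¬(∃m F(m)) ∨ (∃l ¬F(l))) ∨ ¬((∀l ¬S(l)) ∨ (∀m ¬S(m)))
Push ¬ through the quantifiers and connectives to reach negation normal form:
  (∃m F(m)) ∧ (∀l F(l)) ∨ (∃l S(l)) ∧ (∃m S(m))
Rename bound variables to avoid capture: l↦s, m↦w1.
  (∃m F(m)) ∧ (∀l F(l)) ∨ (∃s S(s)) ∧ (∃w1 S(w1))
Finally move all quantifiers to the prefix:
  ∃m ∀l ∃s ∃w1 (F(m) ∧ F(l) ∨ S(s) ∧ S(w1))
The prefix is ∃m ∀l ∃s ∃w1: 1 universal, 3 existential.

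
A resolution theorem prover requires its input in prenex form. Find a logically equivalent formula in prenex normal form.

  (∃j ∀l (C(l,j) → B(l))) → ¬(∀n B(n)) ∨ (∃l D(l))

Rewrite implications/biconditionals: A → B as ¬A ∨ B.
  ¬(∃j ∀l (¬C(l,j) ∨ B(l))) ∨ ¬(∀n B(n)) ∨ (∃l D(l))
Drive negations inward (¬∀x A ≡ ∃x ¬A, ¬∃x A ≡ ∀x ¬A, De Morgan for ∧/∨):
  (∀j ∃l (C(l,j) ∧ ¬B(l))) ∨ (∃n ¬B(n)) ∨ (∃l D(l))
Rename bound variables to avoid capture: l↦t.
  (∀j ∃l (C(l,j) ∧ ¬B(l))) ∨ (∃n ¬B(n)) ∨ (∃t D(t))
Finally move all quantifiers to the prefix:
  ∀j ∃l ∃n ∃t (C(l,j) ∧ ¬B(l) ∨ ¬B(n) ∨ D(t))

∀j ∃l ∃n ∃t (C(l,j) ∧ ¬B(l) ∨ ¬B(n) ∨ D(t))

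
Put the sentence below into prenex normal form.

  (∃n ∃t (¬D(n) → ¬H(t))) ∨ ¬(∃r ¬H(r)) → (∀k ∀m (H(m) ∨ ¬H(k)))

∀n ∀t ∃r ∀k ∀m (¬D(n) ∧ H(t) ∧ ¬H(r) ∨ H(m) ∨ ¬H(k))

Rewrite implications/biconditionals: A → B as ¬A ∨ B.
  ¬((∃n ∃t (¬¬D(n) ∨ ¬H(t))) ∨ ¬(∃r ¬H(r))) ∨ (∀k ∀m (H(m) ∨ ¬H(k)))
Drive negations inward (¬∀x A ≡ ∃x ¬A, ¬∃x A ≡ ∀x ¬A, De Morgan for ∧/∨):
  (∀n ∀t (¬D(n) ∧ H(t))) ∧ (∃r ¬H(r)) ∨ (∀k ∀m (H(m) ∨ ¬H(k)))
All bound variables are already distinct, so no renaming is needed.
Pull the quantifiers to the front (each side's bound variable is not free in the other side):
  ∀n ∀t ∃r ∀k ∀m (¬D(n) ∧ H(t) ∧ ¬H(r) ∨ H(m) ∨ ¬H(k))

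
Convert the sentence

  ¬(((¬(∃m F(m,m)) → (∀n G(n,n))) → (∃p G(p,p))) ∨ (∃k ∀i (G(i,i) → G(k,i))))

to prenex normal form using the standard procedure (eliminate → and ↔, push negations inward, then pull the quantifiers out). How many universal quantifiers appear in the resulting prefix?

3

Rewrite implications/biconditionals: A → B as ¬A ∨ B.
  ¬(¬(¬¬(∃m F(m,m)) ∨ (∀n G(n,n))) ∨ (∃p G(p,p)) ∨ (∃k ∀i (¬G(i,i) ∨ G(k,i))))
Drive negations inward (¬∀x A ≡ ∃x ¬A, ¬∃x A ≡ ∀x ¬A, De Morgan for ∧/∨):
  ((∃m F(m,m)) ∨ (∀n G(n,n))) ∧ (∀p ¬G(p,p)) ∧ (∀k ∃i (G(i,i) ∧ ¬G(k,i)))
Extract every quantifier outward, since the variables are now distinct and don't occur free across branches:
  ∃m ∀n ∀p ∀k ∃i ((F(m,m) ∨ G(n,n)) ∧ ¬G(p,p) ∧ G(i,i) ∧ ¬G(k,i))
The prefix is ∃m ∀n ∀p ∀k ∃i: 3 universal, 2 existential.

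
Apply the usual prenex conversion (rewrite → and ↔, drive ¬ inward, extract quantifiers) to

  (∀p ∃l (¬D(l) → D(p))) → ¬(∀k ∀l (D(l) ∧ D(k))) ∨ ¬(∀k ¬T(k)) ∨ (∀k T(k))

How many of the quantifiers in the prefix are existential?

4

Rewrite implications/biconditionals: A → B as ¬A ∨ B.
  ¬(∀p ∃l (¬¬D(l) ∨ D(p))) ∨ ¬(∀k ∀l (D(l) ∧ D(k))) ∨ ¬(∀k ¬T(k)) ∨ (∀k T(k))
Move each ¬ inward, flipping quantifiers it crosses:
  (∃p ∀l (¬D(l) ∧ ¬D(p))) ∨ (∃k ∃l (¬D(l) ∨ ¬D(k))) ∨ (∃k T(k)) ∨ (∀k T(k))
Give each quantifier a distinct variable: l↦t, k↦v1, k↦w1.
  (∃p ∀l (¬D(l) ∧ ¬D(p))) ∨ (∃k ∃t (¬D(t) ∨ ¬D(k))) ∨ (∃v1 T(v1)) ∨ (∀w1 T(w1))
Pull the quantifiers to the front (each side's bound variable is not free in the other side):
  ∃p ∀l ∃k ∃t ∃v1 ∀w1 (¬D(l) ∧ ¬D(p) ∨ ¬D(t) ∨ ¬D(k) ∨ T(v1) ∨ T(w1))
The prefix is ∃p ∀l ∃k ∃t ∃v1 ∀w1: 2 universal, 4 existential.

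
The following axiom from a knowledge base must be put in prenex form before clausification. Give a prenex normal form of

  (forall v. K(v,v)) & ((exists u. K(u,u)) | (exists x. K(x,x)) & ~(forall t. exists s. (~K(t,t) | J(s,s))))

Push ¬ through the quantifiers and connectives to reach negation normal form:
  (forall v. K(v,v)) & ((exists u. K(u,u)) | (exists x. K(x,x)) & (exists t. forall s. (K(t,t) & ~J(s,s))))
Extract every quantifier outward, since the variables are now distinct and don't occur free across branches:
  forall v. exists u. exists x. exists t. forall s. (K(v,v) & (K(u,u) | K(x,x) & K(t,t) & ~J(s,s)))

forall v. exists u. exists x. exists t. forall s. (K(v,v) & (K(u,u) | K(x,x) & K(t,t) & ~J(s,s)))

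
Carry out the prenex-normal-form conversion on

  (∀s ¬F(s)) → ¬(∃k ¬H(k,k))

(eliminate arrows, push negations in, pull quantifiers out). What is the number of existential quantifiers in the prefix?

1

First replace A → B with ¬A ∨ B.
  ¬(∀s ¬F(s)) ∨ ¬(∃k ¬H(k,k))
Move each ¬ inward, flipping quantifiers it crosses:
  (∃s F(s)) ∨ (∀k H(k,k))
Extract every quantifier outward, since the variables are now distinct and don't occur free across branches:
  ∃s ∀k (F(s) ∨ H(k,k))
The prefix is ∃s ∀k: 1 universal, 1 existential.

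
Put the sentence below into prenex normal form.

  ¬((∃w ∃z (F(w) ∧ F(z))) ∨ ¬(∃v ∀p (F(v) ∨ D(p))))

Drive negations inward (¬∀x A ≡ ∃x ¬A, ¬∃x A ≡ ∀x ¬A, De Morgan for ∧/∨):
  (∀w ∀z (¬F(w) ∨ ¬F(z))) ∧ (∃v ∀p (F(v) ∨ D(p)))
All bound variables are already distinct, so no renaming is needed.
Finally move all quantifiers to the prefix:
  ∀w ∀z ∃v ∀p ((¬F(w) ∨ ¬F(z)) ∧ (F(v) ∨ D(p)))

∀w ∀z ∃v ∀p ((¬F(w) ∨ ¬F(z)) ∧ (F(v) ∨ D(p)))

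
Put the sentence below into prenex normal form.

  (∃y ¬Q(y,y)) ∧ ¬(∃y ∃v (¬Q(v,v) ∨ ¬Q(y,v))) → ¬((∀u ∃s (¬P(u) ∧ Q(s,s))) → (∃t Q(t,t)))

Eliminate → and ↔ using ¬ and ∨.
  ¬((∃y ¬Q(y,y)) ∧ ¬(∃y ∃v (¬Q(v,v) ∨ ¬Q(y,v)))) ∨ ¬(¬(∀u ∃s (¬P(u) ∧ Q(s,s))) ∨ (∃t Q(t,t)))
Move each ¬ inward, flipping quantifiers it crosses:
  (∀y Q(y,y)) ∨ (∃y ∃v (¬Q(v,v) ∨ ¬Q(y,v))) ∨ (∀u ∃s (¬P(u) ∧ Q(s,s))) ∧ (∀t ¬Q(t,t))
Give each quantifier a distinct variable: y↦u1.
  (∀y Q(y,y)) ∨ (∃u1 ∃v (¬Q(v,v) ∨ ¬Q(u1,v))) ∨ (∀u ∃s (¬P(u) ∧ Q(s,s))) ∧ (∀t ¬Q(t,t))
Extract every quantifier outward, since the variables are now distinct and don't occur free across branches:
  ∀y ∃u1 ∃v ∀u ∃s ∀t (Q(y,y) ∨ ¬Q(v,v) ∨ ¬Q(u1,v) ∨ ¬P(u) ∧ Q(s,s) ∧ ¬Q(t,t))

∀y ∃u1 ∃v ∀u ∃s ∀t (Q(y,y) ∨ ¬Q(v,v) ∨ ¬Q(u1,v) ∨ ¬P(u) ∧ Q(s,s) ∧ ¬Q(t,t))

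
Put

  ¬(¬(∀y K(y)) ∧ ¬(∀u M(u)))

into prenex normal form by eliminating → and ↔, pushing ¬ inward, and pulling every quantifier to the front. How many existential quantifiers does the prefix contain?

0

Move each ¬ inward, flipping quantifiers it crosses:
  (∀y K(y)) ∨ (∀u M(u))
All bound variables are already distinct, so no renaming is needed.
Pull the quantifiers to the front (each side's bound variable is not free in the other side):
  ∀y ∀u (K(y) ∨ M(u))
The prefix is ∀y ∀u: 2 universal, 0 existential.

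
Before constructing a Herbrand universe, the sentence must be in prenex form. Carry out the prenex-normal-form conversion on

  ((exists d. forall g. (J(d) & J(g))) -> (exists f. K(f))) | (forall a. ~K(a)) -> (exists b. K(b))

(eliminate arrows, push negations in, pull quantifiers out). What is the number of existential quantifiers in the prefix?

First replace A → B with ¬A ∨ B.
  ~(~(exists d. forall g. (J(d) & J(g))) | (exists f. K(f)) | (forall a. ~K(a))) | (exists b. K(b))
Push ¬ through the quantifiers and connectives to reach negation normal form:
  (exists d. forall g. (J(d) & J(g))) & (forall f. ~K(f)) & (exists a. K(a)) | (exists b. K(b))
Pull the quantifiers to the front (each side's bound variable is not free in the other side):
  exists d. forall g. forall f. exists a. exists b. (J(d) & J(g) & ~K(f) & K(a) | K(b))
The prefix is exists d forall g forall f exists a exists b: 2 universal, 3 existential.

3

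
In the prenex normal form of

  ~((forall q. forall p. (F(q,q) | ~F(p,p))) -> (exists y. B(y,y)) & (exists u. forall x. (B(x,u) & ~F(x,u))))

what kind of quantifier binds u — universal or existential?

universal

Eliminate → and ↔ using ¬ and ∨.
  ~(~(forall q. forall p. (F(q,q) | ~F(p,p))) | (exists y. B(y,y)) & (exists u. forall x. (B(x,u) & ~F(x,u))))
Move each ¬ inward, flipping quantifiers it crosses:
  (forall q. forall p. (F(q,q) | ~F(p,p))) & ((forall y. ~B(y,y)) | (forall u. exists x. (~B(x,u) | F(x,u))))
Finally move all quantifiers to the prefix:
  forall q. forall p. forall y. forall u. exists x. ((F(q,q) | ~F(p,p)) & (~B(y,y) | ~B(x,u) | F(x,u)))
The quantifier exists u sits under an odd number of negations (counting the antecedent side of each →), so it flips to forall u.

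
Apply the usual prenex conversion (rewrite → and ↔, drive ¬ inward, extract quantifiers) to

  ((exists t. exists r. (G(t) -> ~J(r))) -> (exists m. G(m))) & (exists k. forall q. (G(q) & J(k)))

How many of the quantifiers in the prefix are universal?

3

Eliminate → and ↔ using ¬ and ∨.
  (~(exists t. exists r. (~G(t) | ~J(r))) | (exists m. G(m))) & (exists k. forall q. (G(q) & J(k)))
Move each ¬ inward, flipping quantifiers it crosses:
  ((forall t. forall r. (G(t) & J(r))) | (exists m. G(m))) & (exists k. forall q. (G(q) & J(k)))
All bound variables are already distinct, so no renaming is needed.
Pull the quantifiers to the front (each side's bound variable is not free in the other side):
  forall t. forall r. exists m. exists k. forall q. ((G(t) & J(r) | G(m)) & G(q) & J(k))
The prefix is forall t forall r exists m exists k forall q: 3 universal, 2 existential.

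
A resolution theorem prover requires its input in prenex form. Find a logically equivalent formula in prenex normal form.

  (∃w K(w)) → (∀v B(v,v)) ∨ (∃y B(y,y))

∀w ∀v ∃y (¬K(w) ∨ B(v,v) ∨ B(y,y))

Rewrite implications/biconditionals: A → B as ¬A ∨ B.
  ¬(∃w K(w)) ∨ (∀v B(v,v)) ∨ (∃y B(y,y))
Drive negations inward (¬∀x A ≡ ∃x ¬A, ¬∃x A ≡ ∀x ¬A, De Morgan for ∧/∨):
  (∀w ¬K(w)) ∨ (∀v B(v,v)) ∨ (∃y B(y,y))
All bound variables are already distinct, so no renaming is needed.
Finally move all quantifiers to the prefix:
  ∀w ∀v ∃y (¬K(w) ∨ B(v,v) ∨ B(y,y))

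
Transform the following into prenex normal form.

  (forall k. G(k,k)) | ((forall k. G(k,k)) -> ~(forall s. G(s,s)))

First replace A → B with ¬A ∨ B.
  (forall k. G(k,k)) | ~(forall k. G(k,k)) | ~(forall s. G(s,s))
Push ¬ through the quantifiers and connectives to reach negation normal form:
  (forall k. G(k,k)) | (exists k. ~G(k,k)) | (exists s. ~G(s,s))
Standardize variables apart so no two quantifiers bind the same name: k↦u.
  (forall k. G(k,k)) | (exists u. ~G(u,u)) | (exists s. ~G(s,s))
Extract every quantifier outward, since the variables are now distinct and don't occur free across branches:
  forall k. exists u. exists s. (G(k,k) | ~G(u,u) | ~G(s,s))

forall k. exists u. exists s. (G(k,k) | ~G(u,u) | ~G(s,s))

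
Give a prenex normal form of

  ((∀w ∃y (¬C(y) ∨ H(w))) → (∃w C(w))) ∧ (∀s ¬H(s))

∃w ∀y ∃z1 ∀s ((C(y) ∧ ¬H(w) ∨ C(z1)) ∧ ¬H(s))

Eliminate → and ↔ using ¬ and ∨.
  (¬(∀w ∃y (¬C(y) ∨ H(w))) ∨ (∃w C(w))) ∧ (∀s ¬H(s))
Move each ¬ inward, flipping quantifiers it crosses:
  ((∃w ∀y (C(y) ∧ ¬H(w))) ∨ (∃w C(w))) ∧ (∀s ¬H(s))
Standardize variables apart so no two quantifiers bind the same name: w↦z1.
  ((∃w ∀y (C(y) ∧ ¬H(w))) ∨ (∃z1 C(z1))) ∧ (∀s ¬H(s))
Extract every quantifier outward, since the variables are now distinct and don't occur free across branches:
  ∃w ∀y ∃z1 ∀s ((C(y) ∧ ¬H(w) ∨ C(z1)) ∧ ¬H(s))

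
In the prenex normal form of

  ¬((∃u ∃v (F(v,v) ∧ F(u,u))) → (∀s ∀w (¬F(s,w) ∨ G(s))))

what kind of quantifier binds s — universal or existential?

First replace A → B with ¬A ∨ B.
  ¬(¬(∃u ∃v (F(v,v) ∧ F(u,u))) ∨ (∀s ∀w (¬F(s,w) ∨ G(s))))
Move each ¬ inward, flipping quantifiers it crosses:
  (∃u ∃v (F(v,v) ∧ F(u,u))) ∧ (∃s ∃w (F(s,w) ∧ ¬G(s)))
Pull the quantifiers to the front (each side's bound variable is not free in the other side):
  ∃u ∃v ∃s ∃w (F(v,v) ∧ F(u,u) ∧ F(s,w) ∧ ¬G(s))
The quantifier ∀s sits under an odd number of negations (counting the antecedent side of each →), so it flips to ∃s.

existential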